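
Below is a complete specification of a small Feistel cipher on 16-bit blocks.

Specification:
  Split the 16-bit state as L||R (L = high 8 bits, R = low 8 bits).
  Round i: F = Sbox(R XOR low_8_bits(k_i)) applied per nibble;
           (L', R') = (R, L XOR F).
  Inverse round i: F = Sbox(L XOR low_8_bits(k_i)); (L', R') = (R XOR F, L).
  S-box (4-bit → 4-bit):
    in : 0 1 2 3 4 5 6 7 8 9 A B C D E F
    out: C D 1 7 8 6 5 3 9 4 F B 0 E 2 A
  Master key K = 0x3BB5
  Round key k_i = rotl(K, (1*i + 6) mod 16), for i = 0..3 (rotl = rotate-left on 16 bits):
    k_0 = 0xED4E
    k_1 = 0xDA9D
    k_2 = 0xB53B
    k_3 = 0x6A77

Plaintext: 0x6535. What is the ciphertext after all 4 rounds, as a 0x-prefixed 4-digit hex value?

0x9A1C

s_0 = plaintext = 0x6535
s_1 = Round(s_0, k_0) = 0x355E
s_2 = Round(s_1, k_1) = 0x5E32
s_3 = Round(s_2, k_2) = 0x329A
s_4 = Round(s_3, k_3) = 0x9A1C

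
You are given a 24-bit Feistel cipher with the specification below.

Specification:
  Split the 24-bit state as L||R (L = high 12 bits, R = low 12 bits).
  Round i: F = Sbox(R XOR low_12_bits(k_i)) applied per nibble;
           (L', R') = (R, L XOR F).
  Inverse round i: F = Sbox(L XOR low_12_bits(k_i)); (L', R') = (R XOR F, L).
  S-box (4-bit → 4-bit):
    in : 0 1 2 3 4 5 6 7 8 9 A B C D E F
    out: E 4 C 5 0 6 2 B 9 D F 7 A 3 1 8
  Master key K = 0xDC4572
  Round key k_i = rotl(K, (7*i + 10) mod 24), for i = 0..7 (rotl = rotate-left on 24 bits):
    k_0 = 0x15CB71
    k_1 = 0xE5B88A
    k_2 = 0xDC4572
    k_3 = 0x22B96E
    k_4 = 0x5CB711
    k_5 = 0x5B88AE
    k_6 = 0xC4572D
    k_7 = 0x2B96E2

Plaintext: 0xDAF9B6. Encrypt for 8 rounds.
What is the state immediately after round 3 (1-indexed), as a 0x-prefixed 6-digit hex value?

0x427562

s_0 = plaintext = 0xDAF9B6
s_1 = Round(s_0, k_0) = 0x9B6104
s_2 = Round(s_1, k_1) = 0x104427
s_3 = Round(s_2, k_2) = 0x427562
s_4 = Round(s_3, k_3) = 0x562ECD
s_5 = Round(s_4, k_4) = 0xECD858
s_6 = Round(s_5, k_5) = 0x85804F
s_7 = Round(s_6, k_6) = 0x04F374
s_8 = Round(s_7, k_7) = 0x37469D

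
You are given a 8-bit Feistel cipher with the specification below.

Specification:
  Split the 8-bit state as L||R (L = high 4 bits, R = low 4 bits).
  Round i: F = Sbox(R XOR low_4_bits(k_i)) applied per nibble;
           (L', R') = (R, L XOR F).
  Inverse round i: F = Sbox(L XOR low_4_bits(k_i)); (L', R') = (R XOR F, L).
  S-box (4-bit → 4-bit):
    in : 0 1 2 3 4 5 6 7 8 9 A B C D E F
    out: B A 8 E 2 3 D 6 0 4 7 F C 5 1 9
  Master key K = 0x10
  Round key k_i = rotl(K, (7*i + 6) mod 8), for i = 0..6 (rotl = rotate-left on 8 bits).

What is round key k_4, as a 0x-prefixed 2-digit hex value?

0x40

K = 0x10
k_0 = rotl(K, (7*0+6) mod 8) = rotl(K, 6) = 0x04
k_1 = rotl(K, (7*1+6) mod 8) = rotl(K, 5) = 0x02
k_2 = rotl(K, (7*2+6) mod 8) = rotl(K, 4) = 0x01
k_3 = rotl(K, (7*3+6) mod 8) = rotl(K, 3) = 0x80
k_4 = rotl(K, (7*4+6) mod 8) = rotl(K, 2) = 0x40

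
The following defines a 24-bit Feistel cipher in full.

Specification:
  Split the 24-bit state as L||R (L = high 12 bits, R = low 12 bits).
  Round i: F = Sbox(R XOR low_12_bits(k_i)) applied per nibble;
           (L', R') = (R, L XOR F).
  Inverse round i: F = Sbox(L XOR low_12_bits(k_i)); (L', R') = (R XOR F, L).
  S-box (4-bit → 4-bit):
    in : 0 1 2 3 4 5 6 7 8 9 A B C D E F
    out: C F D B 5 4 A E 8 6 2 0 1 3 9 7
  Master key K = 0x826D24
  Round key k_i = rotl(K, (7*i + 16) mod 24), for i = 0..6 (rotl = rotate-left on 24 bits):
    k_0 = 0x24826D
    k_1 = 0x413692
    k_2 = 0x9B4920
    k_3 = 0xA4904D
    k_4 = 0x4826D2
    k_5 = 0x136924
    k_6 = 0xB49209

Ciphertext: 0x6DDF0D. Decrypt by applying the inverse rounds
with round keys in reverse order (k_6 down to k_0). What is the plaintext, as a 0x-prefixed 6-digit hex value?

0xE335F1

s_0 = ciphertext = 0x6DDF0D
s_1 = InvRound(s_0, k_6) = 0xA386DD
s_2 = InvRound(s_1, k_5) = 0xD2CA38
s_3 = InvRound(s_2, k_4) = 0xA41D2C
s_4 = InvRound(s_3, k_3) = 0xFEDA41
s_5 = InvRound(s_4, k_2) = 0x052FED
s_6 = InvRound(s_5, k_1) = 0x5F1052
s_7 = InvRound(s_6, k_0) = 0xE335F1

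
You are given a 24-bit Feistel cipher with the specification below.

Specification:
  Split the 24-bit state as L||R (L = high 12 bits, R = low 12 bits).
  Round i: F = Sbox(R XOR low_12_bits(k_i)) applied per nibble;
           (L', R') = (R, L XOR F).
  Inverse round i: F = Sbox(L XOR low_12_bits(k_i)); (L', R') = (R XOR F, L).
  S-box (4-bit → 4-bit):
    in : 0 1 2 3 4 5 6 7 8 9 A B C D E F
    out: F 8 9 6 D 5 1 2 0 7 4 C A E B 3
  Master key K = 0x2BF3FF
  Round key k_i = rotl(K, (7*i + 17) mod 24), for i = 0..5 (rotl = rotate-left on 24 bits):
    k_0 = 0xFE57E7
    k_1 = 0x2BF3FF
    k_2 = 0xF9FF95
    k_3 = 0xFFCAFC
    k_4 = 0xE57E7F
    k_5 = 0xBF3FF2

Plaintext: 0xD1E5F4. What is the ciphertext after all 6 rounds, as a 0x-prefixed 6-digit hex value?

0xD61549

s_0 = plaintext = 0xD1E5F4
s_1 = Round(s_0, k_0) = 0x5F4498
s_2 = Round(s_1, k_1) = 0x4987E6
s_3 = Round(s_2, k_2) = 0x7E64BE
s_4 = Round(s_3, k_3) = 0x4BEC3F
s_5 = Round(s_4, k_4) = 0xC3FD61
s_6 = Round(s_5, k_5) = 0xD61549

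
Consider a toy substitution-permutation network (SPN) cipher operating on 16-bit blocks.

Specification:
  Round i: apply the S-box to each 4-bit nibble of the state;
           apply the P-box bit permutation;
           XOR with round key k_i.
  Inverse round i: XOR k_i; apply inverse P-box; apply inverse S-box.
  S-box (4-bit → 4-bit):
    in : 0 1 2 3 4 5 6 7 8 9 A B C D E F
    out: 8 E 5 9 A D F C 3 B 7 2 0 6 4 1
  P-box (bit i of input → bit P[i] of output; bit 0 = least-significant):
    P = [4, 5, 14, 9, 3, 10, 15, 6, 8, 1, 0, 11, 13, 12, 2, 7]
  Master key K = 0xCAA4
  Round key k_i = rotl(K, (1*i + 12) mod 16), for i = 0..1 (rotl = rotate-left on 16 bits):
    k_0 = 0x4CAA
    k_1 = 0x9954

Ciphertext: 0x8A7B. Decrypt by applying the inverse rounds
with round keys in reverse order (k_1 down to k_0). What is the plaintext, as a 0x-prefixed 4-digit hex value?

s_0 = ciphertext = 0x8A7B
s_1 = InvRound(s_0, k_1) = 0xDAF4
s_2 = InvRound(s_1, k_0) = 0xDB63

0xDB63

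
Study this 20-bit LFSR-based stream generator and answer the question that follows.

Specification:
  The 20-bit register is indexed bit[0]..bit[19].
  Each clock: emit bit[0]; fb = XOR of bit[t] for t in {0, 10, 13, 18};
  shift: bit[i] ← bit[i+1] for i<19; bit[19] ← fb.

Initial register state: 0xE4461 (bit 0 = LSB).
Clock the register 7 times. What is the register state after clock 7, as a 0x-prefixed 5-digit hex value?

0xABC88

reg_0 = 0xE4461
clock 1: out=1, reg = 0xF2230
clock 2: out=0, reg = 0x79118
clock 3: out=0, reg = 0xBC88C
clock 4: out=0, reg = 0x5E446
clock 5: out=0, reg = 0xAF223
clock 6: out=1, reg = 0x57911
clock 7: out=1, reg = 0xABC88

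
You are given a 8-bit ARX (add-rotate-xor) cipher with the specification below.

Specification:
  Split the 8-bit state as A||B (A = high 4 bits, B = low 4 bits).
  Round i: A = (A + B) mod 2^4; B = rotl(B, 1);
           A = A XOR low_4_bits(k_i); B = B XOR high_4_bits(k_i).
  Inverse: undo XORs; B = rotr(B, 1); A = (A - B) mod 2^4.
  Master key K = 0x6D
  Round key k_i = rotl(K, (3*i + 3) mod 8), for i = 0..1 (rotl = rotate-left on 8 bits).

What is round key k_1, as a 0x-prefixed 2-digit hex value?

K = 0x6D
k_0 = rotl(K, (3*0+3) mod 8) = rotl(K, 3) = 0x6B
k_1 = rotl(K, (3*1+3) mod 8) = rotl(K, 6) = 0x5B

0x5B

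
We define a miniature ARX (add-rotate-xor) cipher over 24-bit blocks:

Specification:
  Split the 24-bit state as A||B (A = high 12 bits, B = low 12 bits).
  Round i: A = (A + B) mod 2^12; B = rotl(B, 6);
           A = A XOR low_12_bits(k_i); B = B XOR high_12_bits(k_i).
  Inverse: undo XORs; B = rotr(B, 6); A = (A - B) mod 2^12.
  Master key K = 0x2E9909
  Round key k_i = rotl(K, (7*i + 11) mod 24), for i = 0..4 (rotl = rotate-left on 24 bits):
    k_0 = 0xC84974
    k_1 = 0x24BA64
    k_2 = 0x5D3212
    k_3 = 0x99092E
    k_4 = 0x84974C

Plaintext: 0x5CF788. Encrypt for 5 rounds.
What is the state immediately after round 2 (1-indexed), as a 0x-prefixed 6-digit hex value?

0x8D94F1

s_0 = plaintext = 0x5CF788
s_1 = Round(s_0, k_0) = 0x423E9A
s_2 = Round(s_1, k_1) = 0x8D94F1
s_3 = Round(s_2, k_2) = 0xFD8980
s_4 = Round(s_3, k_3) = 0x0769B6
s_5 = Round(s_4, k_4) = 0xD605EF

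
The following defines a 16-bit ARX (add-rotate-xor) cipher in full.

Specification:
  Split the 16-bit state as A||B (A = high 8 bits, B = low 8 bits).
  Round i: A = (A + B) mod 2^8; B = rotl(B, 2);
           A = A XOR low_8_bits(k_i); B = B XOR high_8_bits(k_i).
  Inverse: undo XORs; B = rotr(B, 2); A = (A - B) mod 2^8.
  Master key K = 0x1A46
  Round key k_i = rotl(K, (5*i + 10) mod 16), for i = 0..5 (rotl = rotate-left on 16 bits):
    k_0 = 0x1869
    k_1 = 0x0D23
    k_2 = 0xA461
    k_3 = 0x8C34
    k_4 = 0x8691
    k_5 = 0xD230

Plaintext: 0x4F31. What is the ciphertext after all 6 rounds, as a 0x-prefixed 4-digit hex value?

s_0 = plaintext = 0x4F31
s_1 = Round(s_0, k_0) = 0xE9DC
s_2 = Round(s_1, k_1) = 0xE67E
s_3 = Round(s_2, k_2) = 0x055D
s_4 = Round(s_3, k_3) = 0x56F9
s_5 = Round(s_4, k_4) = 0xDE61
s_6 = Round(s_5, k_5) = 0x0F57

0x0F57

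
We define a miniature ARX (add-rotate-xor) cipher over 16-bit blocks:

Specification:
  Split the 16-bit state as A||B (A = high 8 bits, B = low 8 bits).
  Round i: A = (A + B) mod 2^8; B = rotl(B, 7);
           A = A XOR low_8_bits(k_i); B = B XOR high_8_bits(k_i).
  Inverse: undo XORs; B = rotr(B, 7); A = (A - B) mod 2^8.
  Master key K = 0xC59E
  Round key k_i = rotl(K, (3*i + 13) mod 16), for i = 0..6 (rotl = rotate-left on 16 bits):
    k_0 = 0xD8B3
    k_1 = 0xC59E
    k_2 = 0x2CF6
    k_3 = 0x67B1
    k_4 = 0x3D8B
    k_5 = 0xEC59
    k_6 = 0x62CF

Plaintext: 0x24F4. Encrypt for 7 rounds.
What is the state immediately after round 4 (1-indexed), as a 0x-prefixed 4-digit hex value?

0x4654

s_0 = plaintext = 0x24F4
s_1 = Round(s_0, k_0) = 0xABA2
s_2 = Round(s_1, k_1) = 0xD394
s_3 = Round(s_2, k_2) = 0x9166
s_4 = Round(s_3, k_3) = 0x4654
s_5 = Round(s_4, k_4) = 0x1117
s_6 = Round(s_5, k_5) = 0x7167
s_7 = Round(s_6, k_6) = 0x17D1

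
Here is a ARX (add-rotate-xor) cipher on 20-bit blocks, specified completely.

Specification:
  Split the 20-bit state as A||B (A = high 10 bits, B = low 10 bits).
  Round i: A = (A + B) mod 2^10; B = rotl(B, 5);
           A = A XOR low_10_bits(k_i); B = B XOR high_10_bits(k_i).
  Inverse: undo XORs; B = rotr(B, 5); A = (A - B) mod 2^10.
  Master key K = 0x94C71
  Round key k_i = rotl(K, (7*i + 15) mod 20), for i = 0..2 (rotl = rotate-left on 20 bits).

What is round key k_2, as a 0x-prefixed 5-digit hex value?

K = 0x94C71
k_0 = rotl(K, (7*0+15) mod 20) = rotl(K, 15) = 0x8CA63
k_1 = rotl(K, (7*1+15) mod 20) = rotl(K, 2) = 0x531C6
k_2 = rotl(K, (7*2+15) mod 20) = rotl(K, 9) = 0x8E329

0x8E329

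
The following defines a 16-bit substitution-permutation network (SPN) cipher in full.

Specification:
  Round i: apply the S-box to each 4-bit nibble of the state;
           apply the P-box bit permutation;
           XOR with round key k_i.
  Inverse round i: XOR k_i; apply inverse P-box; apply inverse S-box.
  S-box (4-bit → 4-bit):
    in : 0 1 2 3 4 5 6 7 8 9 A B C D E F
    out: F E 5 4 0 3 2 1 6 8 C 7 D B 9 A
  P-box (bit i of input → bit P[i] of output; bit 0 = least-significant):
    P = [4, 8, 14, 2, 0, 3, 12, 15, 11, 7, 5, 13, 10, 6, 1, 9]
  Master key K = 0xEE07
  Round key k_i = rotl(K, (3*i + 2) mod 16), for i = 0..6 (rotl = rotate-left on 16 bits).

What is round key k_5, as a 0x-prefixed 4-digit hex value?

0xDC0F

K = 0xEE07
k_0 = rotl(K, (3*0+2) mod 16) = rotl(K, 2) = 0xB81F
k_1 = rotl(K, (3*1+2) mod 16) = rotl(K, 5) = 0xC0FD
k_2 = rotl(K, (3*2+2) mod 16) = rotl(K, 8) = 0x07EE
k_3 = rotl(K, (3*3+2) mod 16) = rotl(K, 11) = 0x3F70
k_4 = rotl(K, (3*4+2) mod 16) = rotl(K, 14) = 0xFB81
k_5 = rotl(K, (3*5+2) mod 16) = rotl(K, 1) = 0xDC0F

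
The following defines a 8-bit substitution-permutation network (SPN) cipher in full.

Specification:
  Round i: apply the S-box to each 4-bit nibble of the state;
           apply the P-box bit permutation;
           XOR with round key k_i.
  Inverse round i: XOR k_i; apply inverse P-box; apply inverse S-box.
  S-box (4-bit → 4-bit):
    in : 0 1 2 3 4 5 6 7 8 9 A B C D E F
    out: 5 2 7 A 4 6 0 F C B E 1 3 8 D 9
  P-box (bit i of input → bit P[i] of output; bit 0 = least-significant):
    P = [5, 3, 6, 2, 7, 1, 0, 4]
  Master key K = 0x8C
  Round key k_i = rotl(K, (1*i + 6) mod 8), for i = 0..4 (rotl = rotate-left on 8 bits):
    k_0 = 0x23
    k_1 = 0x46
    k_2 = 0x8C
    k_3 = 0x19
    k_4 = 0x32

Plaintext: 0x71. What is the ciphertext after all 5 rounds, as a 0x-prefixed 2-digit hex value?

0xB8

s_0 = plaintext = 0x71
s_1 = Round(s_0, k_0) = 0xB8
s_2 = Round(s_1, k_1) = 0x82
s_3 = Round(s_2, k_2) = 0xF5
s_4 = Round(s_3, k_3) = 0xC1
s_5 = Round(s_4, k_4) = 0xB8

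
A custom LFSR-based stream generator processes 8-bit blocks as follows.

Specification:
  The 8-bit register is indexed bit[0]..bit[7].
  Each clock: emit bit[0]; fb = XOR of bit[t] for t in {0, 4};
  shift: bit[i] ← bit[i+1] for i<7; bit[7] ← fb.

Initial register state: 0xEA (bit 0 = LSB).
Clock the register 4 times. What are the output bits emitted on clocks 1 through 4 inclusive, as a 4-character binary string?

0101

reg_0 = 0xEA
clock 1: out=0, reg = 0x75
clock 2: out=1, reg = 0x3A
clock 3: out=0, reg = 0x9D
clock 4: out=1, reg = 0x4E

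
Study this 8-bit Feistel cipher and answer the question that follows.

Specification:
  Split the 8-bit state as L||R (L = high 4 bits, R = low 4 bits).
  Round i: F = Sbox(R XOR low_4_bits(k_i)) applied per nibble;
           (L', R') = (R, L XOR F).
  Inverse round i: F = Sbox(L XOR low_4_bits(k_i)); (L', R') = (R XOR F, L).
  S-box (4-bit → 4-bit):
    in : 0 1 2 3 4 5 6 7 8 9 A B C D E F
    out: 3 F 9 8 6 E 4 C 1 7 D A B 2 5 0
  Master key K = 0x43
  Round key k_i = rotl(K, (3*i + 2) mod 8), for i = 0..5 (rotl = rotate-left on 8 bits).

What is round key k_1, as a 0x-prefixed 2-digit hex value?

0x68

K = 0x43
k_0 = rotl(K, (3*0+2) mod 8) = rotl(K, 2) = 0x0D
k_1 = rotl(K, (3*1+2) mod 8) = rotl(K, 5) = 0x68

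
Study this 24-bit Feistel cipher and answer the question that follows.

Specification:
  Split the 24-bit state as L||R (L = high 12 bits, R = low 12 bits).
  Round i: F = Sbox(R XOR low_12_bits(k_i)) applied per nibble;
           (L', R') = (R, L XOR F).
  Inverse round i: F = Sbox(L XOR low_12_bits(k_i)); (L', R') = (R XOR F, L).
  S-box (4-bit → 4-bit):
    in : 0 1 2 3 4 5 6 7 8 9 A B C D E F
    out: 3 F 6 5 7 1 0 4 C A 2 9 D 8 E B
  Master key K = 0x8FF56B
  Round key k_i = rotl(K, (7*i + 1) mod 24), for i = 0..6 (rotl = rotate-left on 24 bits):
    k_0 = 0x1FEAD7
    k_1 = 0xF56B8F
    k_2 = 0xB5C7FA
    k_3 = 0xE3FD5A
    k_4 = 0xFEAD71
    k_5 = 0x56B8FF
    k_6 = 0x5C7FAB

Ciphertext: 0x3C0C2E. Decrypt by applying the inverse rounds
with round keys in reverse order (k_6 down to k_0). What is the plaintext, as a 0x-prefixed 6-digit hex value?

s_0 = ciphertext = 0x3C0C2E
s_1 = InvRound(s_0, k_6) = 0x1273C0
s_2 = InvRound(s_1, k_5) = 0x94C127
s_3 = InvRound(s_2, k_4) = 0x67F94C
s_4 = InvRound(s_3, k_3) = 0x02D67F
s_5 = InvRound(s_4, k_2) = 0x2FB02D
s_6 = InvRound(s_5, k_1) = 0xA6A2FB
s_7 = InvRound(s_6, k_0) = 0x163A6A

0x163A6A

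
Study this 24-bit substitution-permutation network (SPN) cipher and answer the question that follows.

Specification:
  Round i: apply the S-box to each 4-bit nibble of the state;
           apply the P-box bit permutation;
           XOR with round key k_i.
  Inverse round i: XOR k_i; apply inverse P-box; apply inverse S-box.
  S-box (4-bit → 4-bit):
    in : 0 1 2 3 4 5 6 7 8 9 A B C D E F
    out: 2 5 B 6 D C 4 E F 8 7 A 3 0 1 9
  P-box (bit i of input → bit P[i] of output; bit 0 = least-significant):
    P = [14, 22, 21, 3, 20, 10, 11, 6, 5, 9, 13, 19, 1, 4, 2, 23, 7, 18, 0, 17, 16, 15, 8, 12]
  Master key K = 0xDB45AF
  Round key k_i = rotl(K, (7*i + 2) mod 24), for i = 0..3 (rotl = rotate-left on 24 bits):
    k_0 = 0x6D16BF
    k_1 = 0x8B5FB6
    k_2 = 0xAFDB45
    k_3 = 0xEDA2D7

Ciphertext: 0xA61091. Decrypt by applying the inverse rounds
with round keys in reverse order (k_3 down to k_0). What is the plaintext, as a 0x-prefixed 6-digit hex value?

s_0 = ciphertext = 0xA61091
s_1 = InvRound(s_0, k_3) = 0x291790
s_2 = InvRound(s_1, k_2) = 0x087D7E
s_3 = InvRound(s_2, k_1) = 0xEF9399
s_4 = InvRound(s_3, k_0) = 0x394E0D

0x394E0D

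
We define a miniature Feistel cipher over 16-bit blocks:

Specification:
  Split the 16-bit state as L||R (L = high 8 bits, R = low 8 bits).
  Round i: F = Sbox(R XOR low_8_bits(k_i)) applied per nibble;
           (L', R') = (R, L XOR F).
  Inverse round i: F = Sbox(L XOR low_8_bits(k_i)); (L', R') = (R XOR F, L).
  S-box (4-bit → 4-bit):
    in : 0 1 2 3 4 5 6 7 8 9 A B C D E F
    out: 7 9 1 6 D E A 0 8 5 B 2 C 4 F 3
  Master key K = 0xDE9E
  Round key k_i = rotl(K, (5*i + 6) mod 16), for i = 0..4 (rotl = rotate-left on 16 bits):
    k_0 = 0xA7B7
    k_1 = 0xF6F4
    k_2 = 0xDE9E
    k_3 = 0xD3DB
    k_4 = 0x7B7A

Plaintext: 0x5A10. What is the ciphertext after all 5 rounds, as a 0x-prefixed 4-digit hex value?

s_0 = plaintext = 0x5A10
s_1 = Round(s_0, k_0) = 0x10EA
s_2 = Round(s_1, k_1) = 0xEA8F
s_3 = Round(s_2, k_2) = 0x8F73
s_4 = Round(s_3, k_3) = 0x7337
s_5 = Round(s_4, k_4) = 0x37A7

0x37A7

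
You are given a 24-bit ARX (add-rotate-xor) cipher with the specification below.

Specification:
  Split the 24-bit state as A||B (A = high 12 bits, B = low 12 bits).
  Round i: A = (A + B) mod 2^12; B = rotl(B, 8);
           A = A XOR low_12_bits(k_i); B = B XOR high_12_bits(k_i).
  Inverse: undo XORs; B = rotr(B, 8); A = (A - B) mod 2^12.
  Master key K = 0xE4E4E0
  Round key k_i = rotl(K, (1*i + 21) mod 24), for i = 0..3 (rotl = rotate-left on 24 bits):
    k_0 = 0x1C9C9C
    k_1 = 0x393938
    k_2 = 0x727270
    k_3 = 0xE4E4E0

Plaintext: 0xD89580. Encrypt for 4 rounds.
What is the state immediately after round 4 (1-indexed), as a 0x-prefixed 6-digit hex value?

s_0 = plaintext = 0xD89580
s_1 = Round(s_0, k_0) = 0xF95191
s_2 = Round(s_1, k_1) = 0x81E28A
s_3 = Round(s_2, k_2) = 0x8D8D0F
s_4 = Round(s_3, k_3) = 0x10719E

0x10719E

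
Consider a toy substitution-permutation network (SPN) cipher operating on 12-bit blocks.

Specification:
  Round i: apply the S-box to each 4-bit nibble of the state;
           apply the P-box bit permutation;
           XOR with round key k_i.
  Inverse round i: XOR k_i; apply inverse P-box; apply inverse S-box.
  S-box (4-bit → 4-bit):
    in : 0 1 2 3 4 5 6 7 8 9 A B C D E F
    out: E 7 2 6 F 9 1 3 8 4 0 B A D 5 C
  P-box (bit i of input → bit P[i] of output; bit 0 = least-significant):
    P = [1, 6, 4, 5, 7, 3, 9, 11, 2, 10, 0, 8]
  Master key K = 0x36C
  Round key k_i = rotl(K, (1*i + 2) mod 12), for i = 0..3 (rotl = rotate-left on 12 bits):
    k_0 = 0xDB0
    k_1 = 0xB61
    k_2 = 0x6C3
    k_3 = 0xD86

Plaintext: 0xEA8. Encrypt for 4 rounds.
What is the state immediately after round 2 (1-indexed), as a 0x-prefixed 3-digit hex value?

0x846

s_0 = plaintext = 0xEA8
s_1 = Round(s_0, k_0) = 0xD95
s_2 = Round(s_1, k_1) = 0x846
s_3 = Round(s_2, k_2) = 0xD49
s_4 = Round(s_3, k_3) = 0x61B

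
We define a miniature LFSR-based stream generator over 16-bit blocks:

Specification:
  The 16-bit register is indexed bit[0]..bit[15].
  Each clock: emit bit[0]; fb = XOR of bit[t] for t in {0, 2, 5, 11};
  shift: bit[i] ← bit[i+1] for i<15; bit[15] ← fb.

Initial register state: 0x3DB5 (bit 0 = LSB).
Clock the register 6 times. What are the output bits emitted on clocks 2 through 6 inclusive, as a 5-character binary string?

reg_0 = 0x3DB5
clock 1: out=1, reg = 0x1EDA
clock 2: out=0, reg = 0x8F6D
clock 3: out=1, reg = 0x47B6
clock 4: out=0, reg = 0x23DB
clock 5: out=1, reg = 0x91ED
clock 6: out=1, reg = 0xC8F6

01011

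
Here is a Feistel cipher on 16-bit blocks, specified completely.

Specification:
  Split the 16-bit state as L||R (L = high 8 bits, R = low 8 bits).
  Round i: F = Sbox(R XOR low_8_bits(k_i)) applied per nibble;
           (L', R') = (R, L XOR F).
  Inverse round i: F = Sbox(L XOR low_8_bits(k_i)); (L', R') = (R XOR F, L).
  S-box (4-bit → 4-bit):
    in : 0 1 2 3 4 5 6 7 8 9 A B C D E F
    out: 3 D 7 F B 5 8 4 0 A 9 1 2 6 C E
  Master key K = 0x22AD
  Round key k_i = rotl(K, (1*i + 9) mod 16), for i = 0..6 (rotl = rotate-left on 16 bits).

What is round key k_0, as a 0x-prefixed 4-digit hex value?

0x5A45

K = 0x22AD
k_0 = rotl(K, (1*0+9) mod 16) = rotl(K, 9) = 0x5A45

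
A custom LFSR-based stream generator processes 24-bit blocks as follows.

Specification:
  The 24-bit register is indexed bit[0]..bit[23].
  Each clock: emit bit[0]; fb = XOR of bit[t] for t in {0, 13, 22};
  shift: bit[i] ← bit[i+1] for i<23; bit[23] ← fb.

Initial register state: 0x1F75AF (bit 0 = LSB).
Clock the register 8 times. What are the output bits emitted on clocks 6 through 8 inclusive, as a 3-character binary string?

reg_0 = 0x1F75AF
clock 1: out=1, reg = 0x0FBAD7
clock 2: out=1, reg = 0x07DD6B
clock 3: out=1, reg = 0x83EEB5
clock 4: out=1, reg = 0x41F75A
clock 5: out=0, reg = 0x20FBAD
clock 6: out=1, reg = 0x107DD6
clock 7: out=0, reg = 0x883EEB
clock 8: out=1, reg = 0x441F75

101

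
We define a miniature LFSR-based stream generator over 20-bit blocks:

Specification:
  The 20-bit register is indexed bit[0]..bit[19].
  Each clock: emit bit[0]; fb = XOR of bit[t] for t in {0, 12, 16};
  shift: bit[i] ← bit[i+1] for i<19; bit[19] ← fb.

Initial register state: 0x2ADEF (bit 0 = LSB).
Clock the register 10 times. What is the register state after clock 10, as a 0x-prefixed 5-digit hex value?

0x6DCAB

reg_0 = 0x2ADEF
clock 1: out=1, reg = 0x956F7
clock 2: out=1, reg = 0xCAB7B
clock 3: out=1, reg = 0xE55BD
clock 4: out=1, reg = 0x72ADE
clock 5: out=0, reg = 0xB956F
clock 6: out=1, reg = 0xDCAB7
clock 7: out=1, reg = 0x6E55B
clock 8: out=1, reg = 0xB72AD
clock 9: out=1, reg = 0xDB956
clock 10: out=0, reg = 0x6DCAB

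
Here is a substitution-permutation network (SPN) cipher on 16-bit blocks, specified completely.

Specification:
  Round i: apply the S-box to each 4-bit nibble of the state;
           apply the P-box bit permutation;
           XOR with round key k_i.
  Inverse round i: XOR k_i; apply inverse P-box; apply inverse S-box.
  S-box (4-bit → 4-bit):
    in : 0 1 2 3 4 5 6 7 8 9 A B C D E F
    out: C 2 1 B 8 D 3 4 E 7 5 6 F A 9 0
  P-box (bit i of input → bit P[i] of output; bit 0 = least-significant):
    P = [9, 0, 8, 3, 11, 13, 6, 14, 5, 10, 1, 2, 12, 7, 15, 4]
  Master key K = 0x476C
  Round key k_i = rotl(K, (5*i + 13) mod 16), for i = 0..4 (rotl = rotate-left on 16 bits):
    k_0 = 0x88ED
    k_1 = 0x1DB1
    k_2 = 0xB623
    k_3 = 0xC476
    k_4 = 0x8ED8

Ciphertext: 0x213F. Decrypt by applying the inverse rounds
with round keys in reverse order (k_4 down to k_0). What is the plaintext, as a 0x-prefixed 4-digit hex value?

s_0 = ciphertext = 0x213F
s_1 = InvRound(s_0, k_4) = 0xBC99
s_2 = InvRound(s_1, k_3) = 0x65CD
s_3 = InvRound(s_2, k_2) = 0x9505
s_4 = InvRound(s_3, k_1) = 0x8E2F
s_5 = InvRound(s_4, k_0) = 0x1B72

0x1B72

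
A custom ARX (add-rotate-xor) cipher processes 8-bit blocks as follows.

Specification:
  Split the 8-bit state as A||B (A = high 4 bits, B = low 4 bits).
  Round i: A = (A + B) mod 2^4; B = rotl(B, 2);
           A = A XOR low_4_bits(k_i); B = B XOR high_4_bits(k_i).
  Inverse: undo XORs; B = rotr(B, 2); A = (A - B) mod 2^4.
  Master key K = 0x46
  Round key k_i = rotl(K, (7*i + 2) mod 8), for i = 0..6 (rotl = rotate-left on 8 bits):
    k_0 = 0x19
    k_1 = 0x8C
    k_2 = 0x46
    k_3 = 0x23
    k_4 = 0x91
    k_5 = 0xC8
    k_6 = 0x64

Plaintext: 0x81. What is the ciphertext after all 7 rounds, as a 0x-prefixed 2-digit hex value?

0x97

s_0 = plaintext = 0x81
s_1 = Round(s_0, k_0) = 0x05
s_2 = Round(s_1, k_1) = 0x9D
s_3 = Round(s_2, k_2) = 0x03
s_4 = Round(s_3, k_3) = 0x0E
s_5 = Round(s_4, k_4) = 0xF2
s_6 = Round(s_5, k_5) = 0x94
s_7 = Round(s_6, k_6) = 0x97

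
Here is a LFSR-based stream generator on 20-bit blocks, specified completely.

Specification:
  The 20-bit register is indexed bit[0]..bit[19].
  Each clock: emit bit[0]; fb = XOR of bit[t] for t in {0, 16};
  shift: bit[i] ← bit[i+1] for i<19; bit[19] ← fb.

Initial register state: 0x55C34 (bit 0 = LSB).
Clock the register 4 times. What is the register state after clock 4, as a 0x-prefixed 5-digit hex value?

reg_0 = 0x55C34
clock 1: out=0, reg = 0xAAE1A
clock 2: out=0, reg = 0x5570D
clock 3: out=1, reg = 0x2AB86
clock 4: out=0, reg = 0x155C3

0x155C3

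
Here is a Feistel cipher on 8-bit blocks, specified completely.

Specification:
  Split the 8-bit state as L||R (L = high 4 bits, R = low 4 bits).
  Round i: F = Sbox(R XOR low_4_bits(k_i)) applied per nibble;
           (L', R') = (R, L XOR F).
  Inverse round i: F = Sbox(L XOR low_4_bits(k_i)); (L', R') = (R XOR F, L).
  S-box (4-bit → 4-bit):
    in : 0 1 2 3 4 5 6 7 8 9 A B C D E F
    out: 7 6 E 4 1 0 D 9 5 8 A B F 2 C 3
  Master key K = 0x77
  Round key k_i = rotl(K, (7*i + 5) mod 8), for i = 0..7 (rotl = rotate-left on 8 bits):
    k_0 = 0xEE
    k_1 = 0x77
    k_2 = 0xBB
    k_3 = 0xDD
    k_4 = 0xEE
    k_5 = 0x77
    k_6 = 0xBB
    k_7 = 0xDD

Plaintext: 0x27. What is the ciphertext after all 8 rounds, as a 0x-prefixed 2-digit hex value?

s_0 = plaintext = 0x27
s_1 = Round(s_0, k_0) = 0x7A
s_2 = Round(s_1, k_1) = 0xA5
s_3 = Round(s_2, k_2) = 0x56
s_4 = Round(s_3, k_3) = 0x6E
s_5 = Round(s_4, k_4) = 0xE1
s_6 = Round(s_5, k_5) = 0x13
s_7 = Round(s_6, k_6) = 0x34
s_8 = Round(s_7, k_7) = 0x4B

0x4B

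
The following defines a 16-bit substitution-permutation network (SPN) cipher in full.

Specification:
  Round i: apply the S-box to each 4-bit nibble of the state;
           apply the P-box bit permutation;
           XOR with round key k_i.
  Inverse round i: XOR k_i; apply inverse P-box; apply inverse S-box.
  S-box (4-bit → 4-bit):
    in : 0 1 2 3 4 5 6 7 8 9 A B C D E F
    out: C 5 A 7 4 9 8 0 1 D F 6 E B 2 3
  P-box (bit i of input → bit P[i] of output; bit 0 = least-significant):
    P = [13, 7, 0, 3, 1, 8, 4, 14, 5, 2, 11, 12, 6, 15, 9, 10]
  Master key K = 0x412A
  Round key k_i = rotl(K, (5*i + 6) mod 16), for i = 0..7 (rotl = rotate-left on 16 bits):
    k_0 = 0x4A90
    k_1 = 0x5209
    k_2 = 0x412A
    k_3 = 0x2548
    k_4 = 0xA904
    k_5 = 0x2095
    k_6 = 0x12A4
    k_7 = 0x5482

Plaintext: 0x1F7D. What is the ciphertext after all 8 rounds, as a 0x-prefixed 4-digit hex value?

0x7C26

s_0 = plaintext = 0x1F7D
s_1 = Round(s_0, k_0) = 0x687C
s_2 = Round(s_1, k_1) = 0x56A0
s_3 = Round(s_2, k_2) = 0x1471
s_4 = Round(s_3, k_3) = 0x0F09
s_5 = Round(s_4, k_4) = 0xCF39
s_6 = Round(s_5, k_5) = 0x87AA
s_7 = Round(s_6, k_6) = 0x737F
s_8 = Round(s_7, k_7) = 0x7C26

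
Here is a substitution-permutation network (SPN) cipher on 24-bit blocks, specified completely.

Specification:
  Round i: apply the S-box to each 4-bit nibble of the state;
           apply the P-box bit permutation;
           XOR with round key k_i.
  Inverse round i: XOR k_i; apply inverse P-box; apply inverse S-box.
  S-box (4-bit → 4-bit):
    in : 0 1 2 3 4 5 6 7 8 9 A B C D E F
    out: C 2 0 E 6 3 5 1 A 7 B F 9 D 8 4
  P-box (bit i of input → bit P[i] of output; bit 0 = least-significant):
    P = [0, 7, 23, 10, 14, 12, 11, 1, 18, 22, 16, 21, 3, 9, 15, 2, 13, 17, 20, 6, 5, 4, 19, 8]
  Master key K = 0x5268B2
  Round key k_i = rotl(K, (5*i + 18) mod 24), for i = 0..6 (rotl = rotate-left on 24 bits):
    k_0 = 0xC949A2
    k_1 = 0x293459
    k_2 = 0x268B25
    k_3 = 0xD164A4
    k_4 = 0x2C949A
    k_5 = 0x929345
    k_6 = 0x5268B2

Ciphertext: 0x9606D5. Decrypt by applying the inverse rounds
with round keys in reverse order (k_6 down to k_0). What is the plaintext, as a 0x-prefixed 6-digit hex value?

s_0 = ciphertext = 0x9606D5
s_1 = InvRound(s_0, k_6) = 0x7C85DD
s_2 = InvRound(s_1, k_5) = 0x415A13
s_3 = InvRound(s_2, k_4) = 0xF29B6A
s_4 = InvRound(s_3, k_3) = 0xEAB0B8
s_5 = InvRound(s_4, k_2) = 0x37A549
s_6 = InvRound(s_5, k_1) = 0x34F712
s_7 = InvRound(s_6, k_0) = 0x964B43

0x964B43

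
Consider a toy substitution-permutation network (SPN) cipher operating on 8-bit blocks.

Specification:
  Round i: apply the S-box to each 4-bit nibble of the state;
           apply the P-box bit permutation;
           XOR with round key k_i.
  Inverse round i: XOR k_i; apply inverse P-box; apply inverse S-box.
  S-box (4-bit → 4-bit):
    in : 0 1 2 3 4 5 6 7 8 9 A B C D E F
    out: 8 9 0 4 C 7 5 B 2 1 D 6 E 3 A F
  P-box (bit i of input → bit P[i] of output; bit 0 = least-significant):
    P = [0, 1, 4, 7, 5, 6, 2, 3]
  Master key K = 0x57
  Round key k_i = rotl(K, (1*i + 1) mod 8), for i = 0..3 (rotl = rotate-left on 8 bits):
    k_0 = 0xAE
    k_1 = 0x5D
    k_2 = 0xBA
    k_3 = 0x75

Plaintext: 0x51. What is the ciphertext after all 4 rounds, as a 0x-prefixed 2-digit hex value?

0x48

s_0 = plaintext = 0x51
s_1 = Round(s_0, k_0) = 0x4B
s_2 = Round(s_1, k_1) = 0x43
s_3 = Round(s_2, k_2) = 0xA6
s_4 = Round(s_3, k_3) = 0x48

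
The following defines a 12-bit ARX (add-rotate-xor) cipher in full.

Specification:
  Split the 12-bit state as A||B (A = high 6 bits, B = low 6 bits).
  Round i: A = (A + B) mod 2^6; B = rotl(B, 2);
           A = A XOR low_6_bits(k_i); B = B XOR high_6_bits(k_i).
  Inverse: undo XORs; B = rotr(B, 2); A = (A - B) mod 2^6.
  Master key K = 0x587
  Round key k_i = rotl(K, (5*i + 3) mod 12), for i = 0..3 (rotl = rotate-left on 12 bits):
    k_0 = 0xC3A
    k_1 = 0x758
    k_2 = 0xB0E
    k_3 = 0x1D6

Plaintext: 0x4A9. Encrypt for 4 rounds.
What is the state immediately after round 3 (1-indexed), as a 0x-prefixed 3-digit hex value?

s_0 = plaintext = 0x4A9
s_1 = Round(s_0, k_0) = 0x056
s_2 = Round(s_1, k_1) = 0x3C4
s_3 = Round(s_2, k_2) = 0x77C
s_4 = Round(s_3, k_3) = 0x3F4

0x77C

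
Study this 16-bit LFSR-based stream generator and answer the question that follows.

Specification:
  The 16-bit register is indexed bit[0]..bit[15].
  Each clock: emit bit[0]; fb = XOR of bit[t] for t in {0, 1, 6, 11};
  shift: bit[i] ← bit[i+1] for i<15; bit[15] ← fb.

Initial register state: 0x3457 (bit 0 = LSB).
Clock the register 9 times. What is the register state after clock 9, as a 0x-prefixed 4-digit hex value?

reg_0 = 0x3457
clock 1: out=1, reg = 0x9A2B
clock 2: out=1, reg = 0xCD15
clock 3: out=1, reg = 0x668A
clock 4: out=0, reg = 0xB345
clock 5: out=1, reg = 0x59A2
clock 6: out=0, reg = 0x2CD1
clock 7: out=1, reg = 0x9668
clock 8: out=0, reg = 0xCB34
clock 9: out=0, reg = 0xE59A

0xE59A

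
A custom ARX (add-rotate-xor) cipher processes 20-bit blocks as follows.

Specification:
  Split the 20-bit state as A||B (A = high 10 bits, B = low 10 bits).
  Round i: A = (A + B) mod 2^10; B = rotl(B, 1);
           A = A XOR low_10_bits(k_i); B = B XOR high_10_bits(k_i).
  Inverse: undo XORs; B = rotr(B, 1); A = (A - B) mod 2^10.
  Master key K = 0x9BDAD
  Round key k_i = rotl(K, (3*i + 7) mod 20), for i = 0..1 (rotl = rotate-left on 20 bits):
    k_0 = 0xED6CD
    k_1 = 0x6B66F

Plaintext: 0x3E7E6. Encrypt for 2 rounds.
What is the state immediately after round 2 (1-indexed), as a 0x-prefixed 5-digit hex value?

0x3955D

s_0 = plaintext = 0x3E7E6
s_1 = Round(s_0, k_0) = 0x84878
s_2 = Round(s_1, k_1) = 0x3955D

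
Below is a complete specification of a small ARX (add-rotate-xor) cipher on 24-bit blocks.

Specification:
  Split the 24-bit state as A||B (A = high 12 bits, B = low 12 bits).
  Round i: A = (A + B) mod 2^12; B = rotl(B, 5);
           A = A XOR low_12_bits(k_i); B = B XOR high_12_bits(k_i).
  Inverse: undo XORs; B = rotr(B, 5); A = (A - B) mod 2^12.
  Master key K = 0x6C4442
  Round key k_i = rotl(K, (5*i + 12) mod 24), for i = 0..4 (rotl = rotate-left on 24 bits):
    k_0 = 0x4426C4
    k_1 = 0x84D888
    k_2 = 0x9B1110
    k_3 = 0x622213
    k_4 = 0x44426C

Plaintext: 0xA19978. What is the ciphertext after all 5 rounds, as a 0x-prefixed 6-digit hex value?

s_0 = plaintext = 0xA19978
s_1 = Round(s_0, k_0) = 0x555B50
s_2 = Round(s_1, k_1) = 0x82D25B
s_3 = Round(s_2, k_2) = 0xB982D5
s_4 = Round(s_3, k_3) = 0xC7EC87
s_5 = Round(s_4, k_4) = 0xB694BD

0xB694BD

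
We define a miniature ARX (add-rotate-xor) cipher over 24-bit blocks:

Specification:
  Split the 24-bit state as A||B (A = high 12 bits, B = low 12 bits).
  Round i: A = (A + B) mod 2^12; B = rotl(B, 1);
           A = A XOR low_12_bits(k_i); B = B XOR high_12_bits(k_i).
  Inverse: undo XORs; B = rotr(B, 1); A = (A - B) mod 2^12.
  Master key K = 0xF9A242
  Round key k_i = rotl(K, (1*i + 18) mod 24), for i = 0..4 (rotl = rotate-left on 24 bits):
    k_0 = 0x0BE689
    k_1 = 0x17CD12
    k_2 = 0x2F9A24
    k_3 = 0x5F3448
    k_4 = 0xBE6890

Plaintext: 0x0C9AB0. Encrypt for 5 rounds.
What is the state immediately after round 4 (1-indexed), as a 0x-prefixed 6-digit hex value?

s_0 = plaintext = 0x0C9AB0
s_1 = Round(s_0, k_0) = 0xDF05DF
s_2 = Round(s_1, k_1) = 0xEDDAC2
s_3 = Round(s_2, k_2) = 0x3BB77C
s_4 = Round(s_3, k_3) = 0xF7FB0B
s_5 = Round(s_4, k_4) = 0x21ADF1

0xF7FB0B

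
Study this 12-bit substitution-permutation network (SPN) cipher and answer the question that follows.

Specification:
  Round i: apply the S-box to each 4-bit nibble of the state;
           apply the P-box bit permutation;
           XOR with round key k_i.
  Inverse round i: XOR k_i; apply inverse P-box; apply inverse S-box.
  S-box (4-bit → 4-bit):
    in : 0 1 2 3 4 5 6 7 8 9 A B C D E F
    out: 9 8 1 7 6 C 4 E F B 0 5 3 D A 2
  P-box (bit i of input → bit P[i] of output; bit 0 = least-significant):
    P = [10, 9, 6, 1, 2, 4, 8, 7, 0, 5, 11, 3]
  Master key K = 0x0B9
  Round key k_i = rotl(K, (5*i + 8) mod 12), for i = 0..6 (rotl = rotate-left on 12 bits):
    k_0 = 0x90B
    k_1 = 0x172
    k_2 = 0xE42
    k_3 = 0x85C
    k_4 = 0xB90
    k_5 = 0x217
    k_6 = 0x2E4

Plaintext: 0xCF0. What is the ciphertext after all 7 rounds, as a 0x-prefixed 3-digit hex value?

s_0 = plaintext = 0xCF0
s_1 = Round(s_0, k_0) = 0xD38
s_2 = Round(s_1, k_1) = 0xE2D
s_3 = Round(s_2, k_2) = 0xA2C
s_4 = Round(s_3, k_3) = 0xE58
s_5 = Round(s_4, k_4) = 0xC7A
s_6 = Round(s_5, k_5) = 0x3A6
s_7 = Round(s_6, k_6) = 0xA85

0xA85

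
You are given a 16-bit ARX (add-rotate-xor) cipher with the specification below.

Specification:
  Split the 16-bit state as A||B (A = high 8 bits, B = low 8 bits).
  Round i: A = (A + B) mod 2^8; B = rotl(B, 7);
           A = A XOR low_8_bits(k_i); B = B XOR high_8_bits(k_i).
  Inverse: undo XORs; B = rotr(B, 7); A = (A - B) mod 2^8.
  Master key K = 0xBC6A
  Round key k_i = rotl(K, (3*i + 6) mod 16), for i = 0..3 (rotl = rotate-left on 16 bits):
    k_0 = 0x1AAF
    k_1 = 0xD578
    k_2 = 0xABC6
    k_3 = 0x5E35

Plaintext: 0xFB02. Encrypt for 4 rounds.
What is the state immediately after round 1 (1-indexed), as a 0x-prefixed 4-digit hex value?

0x521B

s_0 = plaintext = 0xFB02
s_1 = Round(s_0, k_0) = 0x521B
s_2 = Round(s_1, k_1) = 0x1558
s_3 = Round(s_2, k_2) = 0xAB87
s_4 = Round(s_3, k_3) = 0x079D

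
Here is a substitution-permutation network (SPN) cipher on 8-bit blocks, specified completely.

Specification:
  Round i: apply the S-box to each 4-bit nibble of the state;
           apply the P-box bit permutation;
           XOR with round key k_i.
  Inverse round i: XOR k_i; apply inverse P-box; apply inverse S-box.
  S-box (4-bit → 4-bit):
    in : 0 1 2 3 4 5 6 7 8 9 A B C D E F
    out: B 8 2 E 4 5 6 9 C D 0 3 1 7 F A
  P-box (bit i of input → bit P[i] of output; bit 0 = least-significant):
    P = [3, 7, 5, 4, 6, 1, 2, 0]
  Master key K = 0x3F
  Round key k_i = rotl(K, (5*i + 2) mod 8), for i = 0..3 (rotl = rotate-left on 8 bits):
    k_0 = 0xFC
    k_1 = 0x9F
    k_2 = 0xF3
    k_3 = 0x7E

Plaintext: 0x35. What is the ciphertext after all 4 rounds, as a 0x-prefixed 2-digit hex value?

0x96

s_0 = plaintext = 0x35
s_1 = Round(s_0, k_0) = 0xD3
s_2 = Round(s_1, k_1) = 0x69
s_3 = Round(s_2, k_2) = 0xCD
s_4 = Round(s_3, k_3) = 0x96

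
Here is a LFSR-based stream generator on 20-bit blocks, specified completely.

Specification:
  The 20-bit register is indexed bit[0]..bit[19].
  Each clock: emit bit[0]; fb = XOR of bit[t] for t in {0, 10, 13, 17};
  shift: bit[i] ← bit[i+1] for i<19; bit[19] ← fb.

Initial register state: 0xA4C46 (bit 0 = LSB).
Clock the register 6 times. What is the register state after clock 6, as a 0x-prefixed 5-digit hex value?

0x4A931

reg_0 = 0xA4C46
clock 1: out=0, reg = 0x52623
clock 2: out=1, reg = 0xA9311
clock 3: out=1, reg = 0x54988
clock 4: out=0, reg = 0x2A4C4
clock 5: out=0, reg = 0x95262
clock 6: out=0, reg = 0x4A931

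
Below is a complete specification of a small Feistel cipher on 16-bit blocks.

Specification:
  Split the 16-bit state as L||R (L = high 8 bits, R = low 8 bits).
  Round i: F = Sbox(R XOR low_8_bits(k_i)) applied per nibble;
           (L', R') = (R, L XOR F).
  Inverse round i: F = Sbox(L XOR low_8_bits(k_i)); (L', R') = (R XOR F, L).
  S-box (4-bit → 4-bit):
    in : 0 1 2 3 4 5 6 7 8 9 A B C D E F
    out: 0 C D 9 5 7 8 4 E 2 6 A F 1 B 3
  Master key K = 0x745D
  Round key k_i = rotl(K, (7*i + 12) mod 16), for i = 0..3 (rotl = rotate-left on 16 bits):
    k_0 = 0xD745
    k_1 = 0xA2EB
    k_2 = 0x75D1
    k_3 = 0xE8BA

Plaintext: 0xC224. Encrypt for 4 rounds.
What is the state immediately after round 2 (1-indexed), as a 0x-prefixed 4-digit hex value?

s_0 = plaintext = 0xC224
s_1 = Round(s_0, k_0) = 0x244E
s_2 = Round(s_1, k_1) = 0x4E43
s_3 = Round(s_2, k_2) = 0x4363
s_4 = Round(s_3, k_3) = 0x6351

0x4E43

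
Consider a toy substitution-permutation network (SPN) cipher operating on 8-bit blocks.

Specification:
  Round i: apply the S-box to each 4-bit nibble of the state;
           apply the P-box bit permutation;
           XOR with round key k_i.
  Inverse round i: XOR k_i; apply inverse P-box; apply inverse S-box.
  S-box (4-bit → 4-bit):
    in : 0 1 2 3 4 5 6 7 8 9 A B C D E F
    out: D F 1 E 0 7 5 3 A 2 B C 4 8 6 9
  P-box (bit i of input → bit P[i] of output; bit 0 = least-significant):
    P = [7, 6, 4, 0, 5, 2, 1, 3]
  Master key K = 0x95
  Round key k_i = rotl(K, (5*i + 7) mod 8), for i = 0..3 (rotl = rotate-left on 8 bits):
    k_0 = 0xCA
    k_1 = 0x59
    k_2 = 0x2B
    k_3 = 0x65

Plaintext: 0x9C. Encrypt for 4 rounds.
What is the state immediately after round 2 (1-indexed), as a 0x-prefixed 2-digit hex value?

0x01

s_0 = plaintext = 0x9C
s_1 = Round(s_0, k_0) = 0xDE
s_2 = Round(s_1, k_1) = 0x01
s_3 = Round(s_2, k_2) = 0xD0
s_4 = Round(s_3, k_3) = 0xFC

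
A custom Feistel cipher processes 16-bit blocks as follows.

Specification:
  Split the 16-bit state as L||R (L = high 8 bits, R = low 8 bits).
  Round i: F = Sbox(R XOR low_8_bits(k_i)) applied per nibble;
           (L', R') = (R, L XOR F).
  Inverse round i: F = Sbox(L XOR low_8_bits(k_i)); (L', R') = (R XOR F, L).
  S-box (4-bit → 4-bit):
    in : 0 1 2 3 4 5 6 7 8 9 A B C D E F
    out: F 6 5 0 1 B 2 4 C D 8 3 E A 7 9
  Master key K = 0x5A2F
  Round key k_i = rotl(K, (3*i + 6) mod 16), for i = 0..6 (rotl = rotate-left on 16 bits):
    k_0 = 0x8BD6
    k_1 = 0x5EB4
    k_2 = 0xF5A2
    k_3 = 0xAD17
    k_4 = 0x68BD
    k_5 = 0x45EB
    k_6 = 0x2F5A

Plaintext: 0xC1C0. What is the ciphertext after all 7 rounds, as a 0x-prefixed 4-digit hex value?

0xAB34

s_0 = plaintext = 0xC1C0
s_1 = Round(s_0, k_0) = 0xC0A3
s_2 = Round(s_1, k_1) = 0xA3A4
s_3 = Round(s_2, k_2) = 0xA451
s_4 = Round(s_3, k_3) = 0x51B6
s_5 = Round(s_4, k_4) = 0xB6A2
s_6 = Round(s_5, k_5) = 0xA2AB
s_7 = Round(s_6, k_6) = 0xAB34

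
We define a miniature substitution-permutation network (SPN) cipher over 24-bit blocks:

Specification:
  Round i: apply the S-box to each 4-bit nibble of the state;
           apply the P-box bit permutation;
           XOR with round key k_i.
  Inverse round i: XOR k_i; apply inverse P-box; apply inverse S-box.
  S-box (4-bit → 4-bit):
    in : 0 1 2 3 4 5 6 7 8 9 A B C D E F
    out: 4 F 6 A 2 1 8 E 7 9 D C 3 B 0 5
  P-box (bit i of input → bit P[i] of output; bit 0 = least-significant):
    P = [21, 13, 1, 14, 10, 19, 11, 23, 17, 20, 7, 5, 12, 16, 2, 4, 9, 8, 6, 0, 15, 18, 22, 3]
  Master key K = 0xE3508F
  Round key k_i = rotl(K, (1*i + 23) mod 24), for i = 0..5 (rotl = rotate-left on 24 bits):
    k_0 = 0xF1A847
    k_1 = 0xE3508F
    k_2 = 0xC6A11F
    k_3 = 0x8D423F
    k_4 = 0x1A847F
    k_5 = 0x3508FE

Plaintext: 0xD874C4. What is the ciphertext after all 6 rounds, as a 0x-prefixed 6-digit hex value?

0xA44B7D

s_0 = plaintext = 0xD874C4
s_1 = Round(s_0, k_0) = 0xEC0F1B
s_2 = Round(s_1, k_1) = 0x691F09
s_3 = Round(s_2, k_2) = 0xE5FB82
s_4 = Round(s_3, k_3) = 0x857C99
s_5 = Round(s_4, k_4) = 0xED426B
s_6 = Round(s_5, k_5) = 0xA44B7D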